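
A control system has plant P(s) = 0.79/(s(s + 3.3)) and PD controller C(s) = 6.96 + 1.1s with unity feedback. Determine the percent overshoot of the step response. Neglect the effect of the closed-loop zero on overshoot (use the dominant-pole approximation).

0.225%

Forward path: (6.96 + 1.1s)·0.79/(s(s+3.3)). The closed-loop characteristic equation is s² + (3.3 + 0.79·1.1)s + 0.79·6.96 = 0.
That is s² + 4.169s + 5.498 = 0, so ω_n = 2.345 rad/s and ζ = 4.169/(2·2.345) = 0.889.
%OS = 100·exp(−πζ/√(1−ζ²)) = 0.225%.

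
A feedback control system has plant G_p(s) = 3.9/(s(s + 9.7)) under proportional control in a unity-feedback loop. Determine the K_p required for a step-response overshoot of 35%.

K_p = 60

From %OS = 100·exp(−πζ/√(1−ζ²)) = 35%, ζ = −ln(0.35)/√(π²+ln²(0.35)) = 0.3169.
Characteristic equation s² + 9.7s + 3.9K_p = 0 gives ζ = 9.7/(2√(3.9K_p)).
Setting ζ = 0.3169: √(3.9K_p) = 9.7/(2·0.3169) = 15.3, so K_p = 234.2/3.9 = 60.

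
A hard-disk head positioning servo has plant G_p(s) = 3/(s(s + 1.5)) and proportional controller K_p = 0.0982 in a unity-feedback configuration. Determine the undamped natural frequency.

ω_n = 0.543 rad/s

The closed-loop denominator is s(s+1.5) + 0.0982·3 = s² + 1.5s + 0.2946.
So ω_n² = 0.2946 ⇒ ω_n = 0.5428 rad/s, and ζ = 1.5/(2ω_n) = 1.38.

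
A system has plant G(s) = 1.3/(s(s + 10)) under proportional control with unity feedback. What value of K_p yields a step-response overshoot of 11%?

From %OS = 100·exp(−πζ/√(1−ζ²)) = 11%, ζ = −ln(0.11)/√(π²+ln²(0.11)) = 0.5749.
Characteristic equation s² + 10s + 1.3K_p = 0 gives ζ = 10/(2√(1.3K_p)).
Setting ζ = 0.5749: √(1.3K_p) = 10/(2·0.5749) = 8.697, so K_p = 75.64/1.3 = 58.2.

K_p = 58.2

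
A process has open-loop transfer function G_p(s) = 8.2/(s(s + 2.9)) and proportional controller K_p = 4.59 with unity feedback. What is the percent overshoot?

Closed-loop characteristic equation: s² + 2.9s + 37.64 = 0, so ω_n = 6.135 rad/s and ζ = 2.9/(2·6.135) = 0.2363.
%OS = 100·exp(−πζ/√(1−ζ²)) = 100·exp(−π·0.2363/√0.9441) = 46.6%.

46.6%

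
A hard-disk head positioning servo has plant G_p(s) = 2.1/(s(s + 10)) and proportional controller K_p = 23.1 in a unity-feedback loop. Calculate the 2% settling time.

T_s ≈ 0.8 s

From 1 + K_pG_p(s) = 0: s² + 10s + 48.51 = 0 ⇒ ω_n = 6.965, ζ = 0.7179.
2% settling time T_s ≈ 4/(ζω_n) = 4/5 = 0.8 s.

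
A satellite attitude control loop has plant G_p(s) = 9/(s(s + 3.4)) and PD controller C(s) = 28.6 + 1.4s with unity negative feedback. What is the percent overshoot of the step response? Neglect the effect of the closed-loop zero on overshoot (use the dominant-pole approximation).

Forward path: (28.6 + 1.4s)·9/(s(s+3.4)). The closed-loop characteristic equation is s² + (3.4 + 9·1.4)s + 9·28.6 = 0.
That is s² + 16s + 257.4 = 0, so ω_n = 16.04 rad/s and ζ = 16/(2·16.04) = 0.4986.
%OS = 100·exp(−πζ/√(1−ζ²)) = 16.4%.

16.4%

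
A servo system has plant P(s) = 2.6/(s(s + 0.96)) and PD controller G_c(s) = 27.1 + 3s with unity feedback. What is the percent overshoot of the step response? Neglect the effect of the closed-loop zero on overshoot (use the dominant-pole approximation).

Forward path: (27.1 + 3s)·2.6/(s(s+0.96)). The closed-loop characteristic equation is s² + (0.96 + 2.6·3)s + 2.6·27.1 = 0.
That is s² + 8.76s + 70.46 = 0, so ω_n = 8.394 rad/s and ζ = 8.76/(2·8.394) = 0.5218.
%OS = 100·exp(−πζ/√(1−ζ²)) = 14.6%.

14.6%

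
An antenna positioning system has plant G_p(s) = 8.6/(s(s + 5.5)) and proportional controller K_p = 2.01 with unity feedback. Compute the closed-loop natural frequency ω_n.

ω_n = 4.16 rad/s

With unity feedback the closed-loop characteristic equation is s² + 5.5s + 2.01·8.6 = s² + 5.5s + 17.29 = 0.
So ω_n² = 17.29 ⇒ ω_n = 4.158 rad/s, and ζ = 5.5/(2ω_n) = 0.661.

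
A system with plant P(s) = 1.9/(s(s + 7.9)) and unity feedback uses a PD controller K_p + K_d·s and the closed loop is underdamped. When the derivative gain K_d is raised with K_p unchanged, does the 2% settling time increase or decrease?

decrease

Characteristic equation s² + (7.9 + 1.9K_d)s + 1.9K_p = 0: raising K_d increases ζω_n = (7.9+1.9K_d)/2 while the loop stays underdamped, so T_s ≈ 4/(ζω_n) decreases.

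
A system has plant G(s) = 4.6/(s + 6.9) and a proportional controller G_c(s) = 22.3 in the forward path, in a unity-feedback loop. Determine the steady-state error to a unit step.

The loop is type 0. Static position error constant K_pos = G_c(0)·G(0) = 22.3·0.6667 = 14.87.
Steady-state error to a unit step: e_ss = 1/(1+K_pos) = 1/15.87 = 0.063.

0.063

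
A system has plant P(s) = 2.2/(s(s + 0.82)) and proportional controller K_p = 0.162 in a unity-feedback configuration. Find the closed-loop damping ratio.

ζ = 0.687

With unity feedback the closed-loop characteristic equation is s² + 0.82s + 0.162·2.2 = s² + 0.82s + 0.3564 = 0.
So ω_n² = 0.3564 ⇒ ω_n = 0.597 rad/s, and ζ = 0.82/(2ω_n) = 0.687.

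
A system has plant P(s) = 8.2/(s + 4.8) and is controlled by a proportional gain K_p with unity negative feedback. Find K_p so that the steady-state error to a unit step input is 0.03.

K_p = 18.9

For a type-0 loop with proportional control, e_ss = 1/(1 + K_p·P(0)).
P(0) = 1.708. Require 1/(1 + K_p·1.708) = 0.03, so 1 + 1.708·K_p = 33.33.
K_p = (33.33 − 1)/1.708 = 18.9.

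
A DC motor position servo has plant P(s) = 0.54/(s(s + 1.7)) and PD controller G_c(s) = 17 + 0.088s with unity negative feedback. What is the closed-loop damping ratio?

Forward path: (17 + 0.088s)·0.54/(s(s+1.7)). The closed-loop characteristic equation is s² + (1.7 + 0.54·0.088)s + 0.54·17 = 0.
That is s² + 1.748s + 9.18 = 0, so ω_n = 3.03 rad/s and ζ = 1.748/(2·3.03) = 0.2884.

ζ = 0.288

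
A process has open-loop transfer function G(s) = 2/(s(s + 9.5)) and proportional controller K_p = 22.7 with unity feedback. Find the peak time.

T_p = 0.657 s

The closed-loop denominator s² + 9.5s + 45.4 gives ω_n = √45.4 = 6.738 and ζ = 9.5/(2ω_n) = 0.705.
Damped frequency ω_d = ω_n√(1−ζ²) = 4.779 rad/s, so peak time T_p = π/ω_d = 0.657 s.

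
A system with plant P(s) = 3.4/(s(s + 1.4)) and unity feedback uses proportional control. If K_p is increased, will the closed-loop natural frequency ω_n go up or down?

increase

ω_n = √(3.4·K_p), which grows with K_p.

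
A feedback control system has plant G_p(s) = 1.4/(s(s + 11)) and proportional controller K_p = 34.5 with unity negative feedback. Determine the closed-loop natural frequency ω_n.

ω_n = 6.95 rad/s

With unity feedback the closed-loop characteristic equation is s² + 11s + 34.5·1.4 = s² + 11s + 48.3 = 0.
Matching s² + 2ζω_n s + ω_n²: ω_n = √48.3 = 6.95 rad/s and 2ζω_n = 11, so ζ = 11/(2·6.95) = 0.791.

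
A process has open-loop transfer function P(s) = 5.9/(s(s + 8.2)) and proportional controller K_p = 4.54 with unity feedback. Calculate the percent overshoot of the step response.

From 1 + K_pP(s) = 0: s² + 8.2s + 26.79 = 0 ⇒ ω_n = 5.176, ζ = 0.7922.
%OS = 100·exp(−πζ/√(1−ζ²)) = 100·exp(−π·0.7922/√0.3724) = 1.69%.

1.69%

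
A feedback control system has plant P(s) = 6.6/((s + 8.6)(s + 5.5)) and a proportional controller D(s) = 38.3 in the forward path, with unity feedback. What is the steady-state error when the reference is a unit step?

0.158

The loop is type 0. Static position error constant K_pos = D(0)·P(0) = 38.3·0.1395 = 5.344.
Steady-state error to a unit step: e_ss = 1/(1+K_pos) = 1/6.344 = 0.158.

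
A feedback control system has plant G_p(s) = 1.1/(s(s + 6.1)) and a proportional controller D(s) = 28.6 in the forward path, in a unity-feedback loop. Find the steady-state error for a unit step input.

0

The open loop D(s)G_p(s) has a pole at the origin (type 1), so the static position error constant is infinite and e_ss = 1/(1+∞) = 0.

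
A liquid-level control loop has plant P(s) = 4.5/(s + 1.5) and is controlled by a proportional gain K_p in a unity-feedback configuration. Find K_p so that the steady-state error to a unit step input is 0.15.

The loop is type 0, so e_ss(step) = 1/(1 + K_pos) with K_pos = K_p·P(0).
P(0) = 3. Require 1/(1 + K_p·3) = 0.15, so 1 + 3·K_p = 6.667.
K_p = (6.667 − 1)/3 = 1.89.

K_p = 1.89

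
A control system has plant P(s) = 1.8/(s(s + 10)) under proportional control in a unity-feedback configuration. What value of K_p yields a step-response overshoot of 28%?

K_p = 98.5

From %OS = 100·exp(−πζ/√(1−ζ²)) = 28%, ζ = −ln(0.28)/√(π²+ln²(0.28)) = 0.3755.
Characteristic equation s² + 10s + 1.8K_p = 0 gives ζ = 10/(2√(1.8K_p)).
Setting ζ = 0.3755: √(1.8K_p) = 10/(2·0.3755) = 13.31, so K_p = 177.3/1.8 = 98.5.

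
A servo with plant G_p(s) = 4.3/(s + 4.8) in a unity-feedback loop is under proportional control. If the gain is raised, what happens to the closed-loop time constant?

decrease

The closed-loop bandwidth 4.8+K_p·4.3 grows with K_p, so τ shrinks.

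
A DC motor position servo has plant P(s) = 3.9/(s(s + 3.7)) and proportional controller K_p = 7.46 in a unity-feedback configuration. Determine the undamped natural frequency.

With unity feedback the closed-loop characteristic equation is s² + 3.7s + 7.46·3.9 = s² + 3.7s + 29.09 = 0.
Matching s² + 2ζω_n s + ω_n²: ω_n = √29.09 = 5.394 rad/s and 2ζω_n = 3.7, so ζ = 3.7/(2·5.394) = 0.343.

ω_n = 5.39 rad/s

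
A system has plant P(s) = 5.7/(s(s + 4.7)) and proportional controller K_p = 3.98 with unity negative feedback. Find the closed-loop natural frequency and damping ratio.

With unity feedback the closed-loop characteristic equation is s² + 4.7s + 3.98·5.7 = s² + 4.7s + 22.69 = 0.
Matching s² + 2ζω_n s + ω_n²: ω_n = √22.69 = 4.763 rad/s and 2ζω_n = 4.7, so ζ = 4.7/(2·4.763) = 0.493.

ω_n = 4.76 rad/s, ζ = 0.493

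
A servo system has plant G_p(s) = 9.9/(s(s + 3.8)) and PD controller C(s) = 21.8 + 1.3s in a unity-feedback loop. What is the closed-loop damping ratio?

ζ = 0.567

Forward path: (21.8 + 1.3s)·9.9/(s(s+3.8)). The closed-loop characteristic equation is s² + (3.8 + 9.9·1.3)s + 9.9·21.8 = 0.
That is s² + 16.67s + 215.8 = 0, so ω_n = 14.69 rad/s and ζ = 16.67/(2·14.69) = 0.5674.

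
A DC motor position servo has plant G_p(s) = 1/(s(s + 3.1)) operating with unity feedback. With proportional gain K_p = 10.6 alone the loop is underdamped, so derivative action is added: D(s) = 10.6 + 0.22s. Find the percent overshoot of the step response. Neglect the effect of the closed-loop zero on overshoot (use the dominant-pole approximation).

15.5%

Forward path: (10.6 + 0.22s)·1/(s(s+3.1)). The closed-loop characteristic equation is s² + (3.1 + 1·0.22)s + 1·10.6 = 0.
That is s² + 3.32s + 10.6 = 0, so ω_n = 3.256 rad/s and ζ = 3.32/(2·3.256) = 0.5099.
%OS = 100·exp(−πζ/√(1−ζ²)) = 15.5%.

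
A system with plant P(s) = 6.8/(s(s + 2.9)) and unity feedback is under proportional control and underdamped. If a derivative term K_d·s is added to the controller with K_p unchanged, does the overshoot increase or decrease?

With PD the characteristic equation becomes s² + (a + K·K_d)s + K·K_p = 0; the damping term grows, ζ rises, overshoot falls.

decrease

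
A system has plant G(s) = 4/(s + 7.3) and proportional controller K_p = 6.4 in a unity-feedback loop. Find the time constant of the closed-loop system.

τ = 0.0304 s

Closed-loop transfer function: T(s) = K_p·G(s)/(1 + K_p·G(s)) = 25.6/(s + 7.3 + 25.6) = 25.6/(s + 32.9).
Time constant τ = 1/32.9 = 0.0304 s.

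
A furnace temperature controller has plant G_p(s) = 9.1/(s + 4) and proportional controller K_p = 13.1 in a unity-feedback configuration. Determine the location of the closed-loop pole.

s = -123.2

Closed-loop transfer function: T(s) = K_p·G_p(s)/(1 + K_p·G_p(s)) = 119.2/(s + 4 + 119.2) = 119.2/(s + 123.2).
The closed-loop pole is at s = −123.2.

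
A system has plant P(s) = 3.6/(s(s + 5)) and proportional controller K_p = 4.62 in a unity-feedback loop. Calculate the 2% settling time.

T_s ≈ 1.6 s

From 1 + K_pP(s) = 0: s² + 5s + 16.63 = 0 ⇒ ω_n = 4.078, ζ = 0.613.
2% settling time T_s ≈ 4/(ζω_n) = 4/2.5 = 1.6 s.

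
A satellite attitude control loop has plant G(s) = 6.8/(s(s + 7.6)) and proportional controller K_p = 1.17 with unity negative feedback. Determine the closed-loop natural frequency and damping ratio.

With unity feedback the closed-loop characteristic equation is s² + 7.6s + 1.17·6.8 = s² + 7.6s + 7.956 = 0.
Matching s² + 2ζω_n s + ω_n²: ω_n = √7.956 = 2.821 rad/s and 2ζω_n = 7.6, so ζ = 7.6/(2·2.821) = 1.35.

ω_n = 2.82 rad/s, ζ = 1.35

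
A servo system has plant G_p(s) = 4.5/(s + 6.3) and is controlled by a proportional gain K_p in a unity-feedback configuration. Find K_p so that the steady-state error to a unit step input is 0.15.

K_p = 7.93

The loop is type 0, so e_ss(step) = 1/(1 + K_pos) with K_pos = K_p·G_p(0).
G_p(0) = 0.7143. Require 1/(1 + K_p·0.7143) = 0.15, so 1 + 0.7143·K_p = 6.667.
K_p = (6.667 − 1)/0.7143 = 7.93.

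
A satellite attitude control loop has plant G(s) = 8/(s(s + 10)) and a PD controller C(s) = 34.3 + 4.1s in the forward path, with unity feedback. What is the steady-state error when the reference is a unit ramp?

0.0364

The loop has one pole at the origin (type 1). Velocity error constant K_v = lim_{s→0} s·C(s)G(s) = 34.3·8/10 = 27.44.
Steady-state error to a unit ramp: e_ss = 1/K_v = 0.0364.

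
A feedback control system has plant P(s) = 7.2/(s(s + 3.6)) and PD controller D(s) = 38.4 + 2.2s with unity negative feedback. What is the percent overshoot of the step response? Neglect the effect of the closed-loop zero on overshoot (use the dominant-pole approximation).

10.4%

Forward path: (38.4 + 2.2s)·7.2/(s(s+3.6)). The closed-loop characteristic equation is s² + (3.6 + 7.2·2.2)s + 7.2·38.4 = 0.
That is s² + 19.44s + 276.5 = 0, so ω_n = 16.63 rad/s and ζ = 19.44/(2·16.63) = 0.5846.
%OS = 100·exp(−πζ/√(1−ζ²)) = 10.4%.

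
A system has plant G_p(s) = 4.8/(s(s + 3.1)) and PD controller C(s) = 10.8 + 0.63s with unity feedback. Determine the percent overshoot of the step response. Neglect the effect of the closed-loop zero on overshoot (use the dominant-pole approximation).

Forward path: (10.8 + 0.63s)·4.8/(s(s+3.1)). The closed-loop characteristic equation is s² + (3.1 + 4.8·0.63)s + 4.8·10.8 = 0.
That is s² + 6.124s + 51.84 = 0, so ω_n = 7.2 rad/s and ζ = 6.124/(2·7.2) = 0.4253.
%OS = 100·exp(−πζ/√(1−ζ²)) = 22.9%.

22.9%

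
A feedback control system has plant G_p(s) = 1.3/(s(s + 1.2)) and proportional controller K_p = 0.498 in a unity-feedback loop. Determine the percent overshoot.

The closed-loop denominator s² + 1.2s + 0.6474 gives ω_n = √0.6474 = 0.8046 and ζ = 1.2/(2ω_n) = 0.7457.
%OS = 100·exp(−πζ/√(1−ζ²)) = 100·exp(−π·0.7457/√0.4439) = 2.97%.

2.97%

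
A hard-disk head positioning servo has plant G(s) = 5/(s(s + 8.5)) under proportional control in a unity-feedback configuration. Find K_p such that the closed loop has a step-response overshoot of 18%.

K_p = 15.7

From %OS = 100·exp(−πζ/√(1−ζ²)) = 18%, ζ = −ln(0.18)/√(π²+ln²(0.18)) = 0.4791.
Characteristic equation s² + 8.5s + 5K_p = 0 gives ζ = 8.5/(2√(5K_p)).
Setting ζ = 0.4791: √(5K_p) = 8.5/(2·0.4791) = 8.871, so K_p = 78.69/5 = 15.7.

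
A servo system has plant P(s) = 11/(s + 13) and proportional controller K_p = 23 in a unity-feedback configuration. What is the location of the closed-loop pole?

s = -266

Closed-loop transfer function: T(s) = K_p·P(s)/(1 + K_p·P(s)) = 253/(s + 13 + 253) = 253/(s + 266).
The closed-loop pole is at s = −266.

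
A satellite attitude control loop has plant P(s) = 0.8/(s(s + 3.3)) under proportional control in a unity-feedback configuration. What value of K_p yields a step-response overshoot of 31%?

From %OS = 100·exp(−πζ/√(1−ζ²)) = 31%, ζ = −ln(0.31)/√(π²+ln²(0.31)) = 0.3493.
Characteristic equation s² + 3.3s + 0.8K_p = 0 gives ζ = 3.3/(2√(0.8K_p)).
Setting ζ = 0.3493: √(0.8K_p) = 3.3/(2·0.3493) = 4.724, so K_p = 22.31/0.8 = 27.9.

K_p = 27.9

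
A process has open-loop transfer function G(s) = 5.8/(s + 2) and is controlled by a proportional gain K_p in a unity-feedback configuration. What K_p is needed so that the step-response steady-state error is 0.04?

K_p = 8.28

The loop is type 0, so e_ss(step) = 1/(1 + K_pos) with K_pos = K_p·G(0).
G(0) = 2.9. Require 1/(1 + K_p·2.9) = 0.04, so 1 + 2.9·K_p = 25.
K_p = (25 − 1)/2.9 = 8.28.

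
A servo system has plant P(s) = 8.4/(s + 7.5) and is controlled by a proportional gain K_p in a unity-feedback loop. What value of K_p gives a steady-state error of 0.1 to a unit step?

Steady-state error for a unit step on this type-0 loop is 1/(1 + K_p·P(0)).
P(0) = 1.12. Require 1/(1 + K_p·1.12) = 0.1, so 1 + 1.12·K_p = 10.
K_p = (10 − 1)/1.12 = 8.04.

K_p = 8.04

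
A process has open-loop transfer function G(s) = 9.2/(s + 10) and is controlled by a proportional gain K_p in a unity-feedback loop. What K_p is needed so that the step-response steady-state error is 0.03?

Steady-state error for a unit step on this type-0 loop is 1/(1 + K_p·G(0)).
G(0) = 0.92. Require 1/(1 + K_p·0.92) = 0.03, so 1 + 0.92·K_p = 33.33.
K_p = (33.33 − 1)/0.92 = 35.1.

K_p = 35.1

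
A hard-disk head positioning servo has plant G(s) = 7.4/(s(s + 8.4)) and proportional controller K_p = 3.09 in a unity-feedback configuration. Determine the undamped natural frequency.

ω_n = 4.78 rad/s

1 + K_p·G(s) = 0 gives s² + 8.4s + 22.87 = 0.
So ω_n² = 22.87 ⇒ ω_n = 4.782 rad/s, and ζ = 8.4/(2ω_n) = 0.878.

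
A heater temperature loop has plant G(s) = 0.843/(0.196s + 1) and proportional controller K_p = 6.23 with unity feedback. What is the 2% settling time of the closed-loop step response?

Closed loop: T(s) = K_p·G/(1+K_p·G) = 5.252/(0.196s + 1 + 5.252), with pole at s = −(1 + 5.252)/0.196 = −31.9.
τ = 1/31.9 = 0.03135 s, so 2% settling time ≈ 4τ = 0.125 s.

T_s ≈ 0.125 s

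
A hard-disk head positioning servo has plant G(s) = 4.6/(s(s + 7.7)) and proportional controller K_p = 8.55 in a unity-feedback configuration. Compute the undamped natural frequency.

ω_n = 6.27 rad/s

The closed-loop denominator is s(s+7.7) + 8.55·4.6 = s² + 7.7s + 39.33.
Matching s² + 2ζω_n s + ω_n²: ω_n = √39.33 = 6.271 rad/s and 2ζω_n = 7.7, so ζ = 7.7/(2·6.271) = 0.614.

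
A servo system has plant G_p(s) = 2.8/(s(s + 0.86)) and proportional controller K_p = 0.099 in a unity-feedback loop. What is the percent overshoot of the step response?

1.17%

The closed-loop denominator s² + 0.86s + 0.2772 gives ω_n = √0.2772 = 0.5265 and ζ = 0.86/(2ω_n) = 0.8167.
%OS = 100·exp(−πζ/√(1−ζ²)) = 100·exp(−π·0.8167/√0.333) = 1.17%.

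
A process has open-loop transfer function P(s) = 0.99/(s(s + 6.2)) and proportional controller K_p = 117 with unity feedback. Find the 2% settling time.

T_s ≈ 1.29 s

The closed-loop denominator s² + 6.2s + 115.8 gives ω_n = √115.8 = 10.76 and ζ = 6.2/(2ω_n) = 0.288.
2% settling time T_s ≈ 4/(ζω_n) = 4/3.1 = 1.29 s.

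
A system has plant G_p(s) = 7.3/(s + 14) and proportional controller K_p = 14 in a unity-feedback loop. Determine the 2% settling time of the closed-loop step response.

Closed-loop transfer function: T(s) = K_p·G_p(s)/(1 + K_p·G_p(s)) = 102.2/(s + 14 + 102.2) = 102.2/(s + 116.2).
Time constant τ = 1/116.2 = 0.008606 s, so the 2% settling time is about 4τ = 0.0344 s.

T_s ≈ 0.0344 s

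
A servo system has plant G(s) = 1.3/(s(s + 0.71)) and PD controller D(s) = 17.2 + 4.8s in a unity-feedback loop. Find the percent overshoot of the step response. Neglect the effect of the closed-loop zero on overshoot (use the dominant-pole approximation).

Forward path: (17.2 + 4.8s)·1.3/(s(s+0.71)). The closed-loop characteristic equation is s² + (0.71 + 1.3·4.8)s + 1.3·17.2 = 0.
That is s² + 6.95s + 22.36 = 0, so ω_n = 4.729 rad/s and ζ = 6.95/(2·4.729) = 0.7349.
%OS = 100·exp(−πζ/√(1−ζ²)) = 3.32%.

3.32%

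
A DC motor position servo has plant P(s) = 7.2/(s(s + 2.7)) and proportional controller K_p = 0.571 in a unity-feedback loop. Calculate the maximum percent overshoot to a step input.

6.06%

From 1 + K_pP(s) = 0: s² + 2.7s + 4.111 = 0 ⇒ ω_n = 2.028, ζ = 0.6658.
%OS = 100·exp(−πζ/√(1−ζ²)) = 100·exp(−π·0.6658/√0.5567) = 6.06%.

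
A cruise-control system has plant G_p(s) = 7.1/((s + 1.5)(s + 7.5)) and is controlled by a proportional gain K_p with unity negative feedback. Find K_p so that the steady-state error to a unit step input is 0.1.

Steady-state error for a unit step on this type-0 loop is 1/(1 + K_p·G_p(0)).
G_p(0) = 0.6311. Require 1/(1 + K_p·0.6311) = 0.1, so 1 + 0.6311·K_p = 10.
K_p = (10 − 1)/0.6311 = 14.3.

K_p = 14.3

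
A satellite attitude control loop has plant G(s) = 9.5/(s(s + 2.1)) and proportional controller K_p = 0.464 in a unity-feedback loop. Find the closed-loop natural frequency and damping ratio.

With unity feedback the closed-loop characteristic equation is s² + 2.1s + 0.464·9.5 = s² + 2.1s + 4.408 = 0.
Matching s² + 2ζω_n s + ω_n²: ω_n = √4.408 = 2.1 rad/s and 2ζω_n = 2.1, so ζ = 2.1/(2·2.1) = 0.5.

ω_n = 2.1 rad/s, ζ = 0.5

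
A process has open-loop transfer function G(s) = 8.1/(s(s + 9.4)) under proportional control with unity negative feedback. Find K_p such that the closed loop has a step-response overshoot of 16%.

From %OS = 100·exp(−πζ/√(1−ζ²)) = 16%, ζ = −ln(0.16)/√(π²+ln²(0.16)) = 0.5039.
Characteristic equation s² + 9.4s + 8.1K_p = 0 gives ζ = 9.4/(2√(8.1K_p)).
Setting ζ = 0.5039: √(8.1K_p) = 9.4/(2·0.5039) = 9.328, so K_p = 87.01/8.1 = 10.7.

K_p = 10.7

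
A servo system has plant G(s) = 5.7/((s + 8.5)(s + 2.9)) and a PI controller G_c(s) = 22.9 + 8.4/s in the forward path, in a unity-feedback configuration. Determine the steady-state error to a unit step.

The open loop G_c(s)G(s) has a pole at the origin (type 1), so the static position error constant is infinite and e_ss = 1/(1+∞) = 0.

0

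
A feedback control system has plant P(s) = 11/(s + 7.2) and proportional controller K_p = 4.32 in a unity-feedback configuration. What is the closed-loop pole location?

s = -54.72

Closed-loop transfer function: T(s) = K_p·P(s)/(1 + K_p·P(s)) = 47.52/(s + 7.2 + 47.52) = 47.52/(s + 54.72).
The closed-loop pole is at s = −54.72.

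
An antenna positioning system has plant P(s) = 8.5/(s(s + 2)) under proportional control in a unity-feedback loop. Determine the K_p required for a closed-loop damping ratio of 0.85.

K_p = 0.163

Closed-loop characteristic equation: s² + 2s + K_p·8.5 = 0.
So ω_n = √(8.5K_p) and 2ζω_n = 2, giving ζ = 2/(2√(8.5K_p)).
Setting ζ = 0.85: √(8.5K_p) = 2/(2·0.85) = 1.176, so K_p = 1.384/8.5 = 0.163.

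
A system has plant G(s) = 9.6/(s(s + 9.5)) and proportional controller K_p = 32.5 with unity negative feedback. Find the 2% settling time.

Closed-loop characteristic equation: s² + 9.5s + 312 = 0, so ω_n = 17.66 rad/s and ζ = 9.5/(2·17.66) = 0.2689.
2% settling time T_s ≈ 4/(ζω_n) = 4/4.75 = 0.842 s.

T_s ≈ 0.842 s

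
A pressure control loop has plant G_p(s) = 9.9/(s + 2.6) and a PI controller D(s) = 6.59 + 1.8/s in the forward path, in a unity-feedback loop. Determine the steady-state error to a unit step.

0

The open loop D(s)G_p(s) has a pole at the origin (type 1), so the static position error constant is infinite and e_ss = 1/(1+∞) = 0.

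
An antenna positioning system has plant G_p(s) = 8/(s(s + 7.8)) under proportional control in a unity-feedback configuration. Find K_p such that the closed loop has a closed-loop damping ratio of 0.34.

Closed-loop characteristic equation: s² + 7.8s + K_p·8 = 0.
So ω_n = √(8K_p) and 2ζω_n = 7.8, giving ζ = 7.8/(2√(8K_p)).
Setting ζ = 0.34: √(8K_p) = 7.8/(2·0.34) = 11.47, so K_p = 131.6/8 = 16.4.

K_p = 16.4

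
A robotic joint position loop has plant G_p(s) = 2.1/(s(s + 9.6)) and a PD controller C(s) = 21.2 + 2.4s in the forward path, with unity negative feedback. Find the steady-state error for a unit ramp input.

The loop has one pole at the origin (type 1). Velocity error constant K_v = lim_{s→0} s·C(s)G_p(s) = 21.2·2.1/9.6 = 4.638.
Steady-state error to a unit ramp: e_ss = 1/K_v = 0.216.

0.216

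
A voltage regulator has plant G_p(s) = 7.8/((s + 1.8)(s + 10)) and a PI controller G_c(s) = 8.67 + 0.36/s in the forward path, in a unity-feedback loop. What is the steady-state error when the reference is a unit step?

0

The open loop G_c(s)G_p(s) has a pole at the origin (type 1), so the static position error constant is infinite and e_ss = 1/(1+∞) = 0.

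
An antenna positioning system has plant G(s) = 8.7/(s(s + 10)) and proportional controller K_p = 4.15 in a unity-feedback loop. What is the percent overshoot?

Closed-loop characteristic equation: s² + 10s + 36.1 = 0, so ω_n = 6.009 rad/s and ζ = 10/(2·6.009) = 0.8321.
%OS = 100·exp(−πζ/√(1−ζ²)) = 100·exp(−π·0.8321/√0.3076) = 0.897%.

0.897%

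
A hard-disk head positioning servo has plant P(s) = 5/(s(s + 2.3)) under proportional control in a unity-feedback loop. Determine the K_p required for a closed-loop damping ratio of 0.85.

Closed-loop characteristic equation: s² + 2.3s + K_p·5 = 0.
So ω_n = √(5K_p) and 2ζω_n = 2.3, giving ζ = 2.3/(2√(5K_p)).
Setting ζ = 0.85: √(5K_p) = 2.3/(2·0.85) = 1.353, so K_p = 1.83/5 = 0.366.

K_p = 0.366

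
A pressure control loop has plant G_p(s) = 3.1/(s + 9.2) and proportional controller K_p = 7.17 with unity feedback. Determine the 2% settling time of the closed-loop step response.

T_s ≈ 0.127 s

Closed-loop transfer function: T(s) = K_p·G_p(s)/(1 + K_p·G_p(s)) = 22.23/(s + 9.2 + 22.23) = 22.23/(s + 31.43).
Time constant τ = 1/31.43 = 0.03182 s, so the 2% settling time is about 4τ = 0.127 s.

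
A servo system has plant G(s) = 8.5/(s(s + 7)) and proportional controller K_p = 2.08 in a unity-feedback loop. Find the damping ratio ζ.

ζ = 0.832

1 + K_p·G(s) = 0 gives s² + 7s + 17.68 = 0.
So ω_n² = 17.68 ⇒ ω_n = 4.205 rad/s, and ζ = 7/(2ω_n) = 0.832.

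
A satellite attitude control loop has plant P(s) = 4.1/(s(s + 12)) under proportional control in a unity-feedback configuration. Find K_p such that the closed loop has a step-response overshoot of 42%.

From %OS = 100·exp(−πζ/√(1−ζ²)) = 42%, ζ = −ln(0.42)/√(π²+ln²(0.42)) = 0.2662.
Characteristic equation s² + 12s + 4.1K_p = 0 gives ζ = 12/(2√(4.1K_p)).
Setting ζ = 0.2662: √(4.1K_p) = 12/(2·0.2662) = 22.54, so K_p = 508.1/4.1 = 124.

K_p = 124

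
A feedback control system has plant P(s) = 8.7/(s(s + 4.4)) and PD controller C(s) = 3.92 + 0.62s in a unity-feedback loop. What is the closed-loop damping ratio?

Forward path: (3.92 + 0.62s)·8.7/(s(s+4.4)). The closed-loop characteristic equation is s² + (4.4 + 8.7·0.62)s + 8.7·3.92 = 0.
That is s² + 9.794s + 34.1 = 0, so ω_n = 5.84 rad/s and ζ = 9.794/(2·5.84) = 0.8385.

ζ = 0.839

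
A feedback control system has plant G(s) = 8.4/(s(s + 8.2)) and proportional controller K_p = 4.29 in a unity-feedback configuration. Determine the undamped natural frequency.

1 + K_p·G(s) = 0 gives s² + 8.2s + 36.04 = 0.
So ω_n² = 36.04 ⇒ ω_n = 6.003 rad/s, and ζ = 8.2/(2ω_n) = 0.683.

ω_n = 6 rad/s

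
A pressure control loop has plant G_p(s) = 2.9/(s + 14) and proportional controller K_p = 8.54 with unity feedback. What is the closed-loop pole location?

Closed-loop transfer function: T(s) = K_p·G_p(s)/(1 + K_p·G_p(s)) = 24.77/(s + 14 + 24.77) = 24.77/(s + 38.77).
The closed-loop pole is at s = −38.77.

s = -38.77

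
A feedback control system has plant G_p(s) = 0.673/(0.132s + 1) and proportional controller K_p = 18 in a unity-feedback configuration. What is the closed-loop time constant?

Closed loop: T(s) = K_p·G_p/(1+K_p·G_p) = 12.11/(0.132s + 1 + 12.11), with pole at s = −(1 + 12.11)/0.132 = −99.35.
Closed-loop time constant τ = 1/99.35 = 0.0101 s.

τ = 0.0101 s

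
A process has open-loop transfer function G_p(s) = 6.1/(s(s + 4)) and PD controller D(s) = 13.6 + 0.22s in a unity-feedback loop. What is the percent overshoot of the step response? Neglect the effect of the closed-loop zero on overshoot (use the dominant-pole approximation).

Forward path: (13.6 + 0.22s)·6.1/(s(s+4)). The closed-loop characteristic equation is s² + (4 + 6.1·0.22)s + 6.1·13.6 = 0.
That is s² + 5.342s + 82.96 = 0, so ω_n = 9.108 rad/s and ζ = 5.342/(2·9.108) = 0.2933.
%OS = 100·exp(−πζ/√(1−ζ²)) = 38.2%.

38.2%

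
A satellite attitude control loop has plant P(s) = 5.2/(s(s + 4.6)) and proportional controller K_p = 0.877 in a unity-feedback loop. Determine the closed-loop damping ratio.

The closed-loop denominator is s(s+4.6) + 0.877·5.2 = s² + 4.6s + 4.56.
Matching s² + 2ζω_n s + ω_n²: ω_n = √4.56 = 2.136 rad/s and 2ζω_n = 4.6, so ζ = 4.6/(2·2.136) = 1.08.

ζ = 1.08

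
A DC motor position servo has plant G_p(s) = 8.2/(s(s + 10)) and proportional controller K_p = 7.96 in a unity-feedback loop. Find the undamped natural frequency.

With unity feedback the closed-loop characteristic equation is s² + 10s + 7.96·8.2 = s² + 10s + 65.27 = 0.
So ω_n² = 65.27 ⇒ ω_n = 8.079 rad/s, and ζ = 10/(2ω_n) = 0.619.

ω_n = 8.08 rad/s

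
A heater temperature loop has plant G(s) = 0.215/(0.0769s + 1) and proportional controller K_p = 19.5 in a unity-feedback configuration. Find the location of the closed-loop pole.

Closed loop: T(s) = K_p·G/(1+K_p·G) = 4.192/(0.0769s + 1 + 4.192), with pole at s = −(1 + 4.192)/0.0769 = −67.52.

s = -67.52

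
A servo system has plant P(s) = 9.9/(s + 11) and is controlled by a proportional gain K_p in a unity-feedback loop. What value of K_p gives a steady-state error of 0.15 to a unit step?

K_p = 6.3

For a type-0 loop with proportional control, e_ss = 1/(1 + K_p·P(0)).
P(0) = 0.9. Require 1/(1 + K_p·0.9) = 0.15, so 1 + 0.9·K_p = 6.667.
K_p = (6.667 − 1)/0.9 = 6.3.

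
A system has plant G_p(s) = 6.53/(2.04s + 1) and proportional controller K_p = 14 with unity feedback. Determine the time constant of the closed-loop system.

τ = 0.0221 s

Closed loop: T(s) = K_p·G_p/(1+K_p·G_p) = 91.42/(2.04s + 1 + 91.42), with pole at s = −(1 + 91.42)/2.04 = −45.3.
Closed-loop time constant τ = 1/45.3 = 0.0221 s.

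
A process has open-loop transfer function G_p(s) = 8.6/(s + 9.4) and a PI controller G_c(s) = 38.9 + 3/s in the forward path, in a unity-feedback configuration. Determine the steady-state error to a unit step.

0

The open loop G_c(s)G_p(s) has a pole at the origin (type 1), so the static position error constant is infinite and e_ss = 1/(1+∞) = 0.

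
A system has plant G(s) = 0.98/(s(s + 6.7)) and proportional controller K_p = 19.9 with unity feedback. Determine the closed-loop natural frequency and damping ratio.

1 + K_p·G(s) = 0 gives s² + 6.7s + 19.5 = 0.
So ω_n² = 19.5 ⇒ ω_n = 4.416 rad/s, and ζ = 6.7/(2ω_n) = 0.759.

ω_n = 4.42 rad/s, ζ = 0.759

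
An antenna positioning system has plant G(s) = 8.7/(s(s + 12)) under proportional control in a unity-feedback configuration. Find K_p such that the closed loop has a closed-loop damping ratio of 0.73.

Closed-loop characteristic equation: s² + 12s + K_p·8.7 = 0.
So ω_n = √(8.7K_p) and 2ζω_n = 12, giving ζ = 12/(2√(8.7K_p)).
Setting ζ = 0.73: √(8.7K_p) = 12/(2·0.73) = 8.219, so K_p = 67.55/8.7 = 7.76.

K_p = 7.76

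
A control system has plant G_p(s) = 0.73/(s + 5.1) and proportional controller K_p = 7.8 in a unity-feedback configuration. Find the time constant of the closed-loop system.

Closed-loop transfer function: T(s) = K_p·G_p(s)/(1 + K_p·G_p(s)) = 5.694/(s + 5.1 + 5.694) = 5.694/(s + 10.79).
Time constant τ = 1/10.79 = 0.0926 s.

τ = 0.0926 s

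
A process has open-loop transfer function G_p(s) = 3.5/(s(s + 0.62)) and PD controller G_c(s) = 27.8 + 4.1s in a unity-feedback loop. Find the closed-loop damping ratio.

Forward path: (27.8 + 4.1s)·3.5/(s(s+0.62)). The closed-loop characteristic equation is s² + (0.62 + 3.5·4.1)s + 3.5·27.8 = 0.
That is s² + 14.97s + 97.3 = 0, so ω_n = 9.864 rad/s and ζ = 14.97/(2·9.864) = 0.7588.

ζ = 0.759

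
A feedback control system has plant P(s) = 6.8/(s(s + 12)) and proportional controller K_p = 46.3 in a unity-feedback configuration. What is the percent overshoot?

32.3%

The closed-loop denominator s² + 12s + 314.8 gives ω_n = √314.8 = 17.74 and ζ = 12/(2ω_n) = 0.3381.
%OS = 100·exp(−πζ/√(1−ζ²)) = 100·exp(−π·0.3381/√0.8857) = 32.3%.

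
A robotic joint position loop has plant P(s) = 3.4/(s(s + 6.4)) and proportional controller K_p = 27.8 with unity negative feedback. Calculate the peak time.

T_p = 0.342 s

Closed-loop characteristic equation: s² + 6.4s + 94.52 = 0, so ω_n = 9.722 rad/s and ζ = 6.4/(2·9.722) = 0.3291.
Damped frequency ω_d = ω_n√(1−ζ²) = 9.18 rad/s, so peak time T_p = π/ω_d = 0.342 s.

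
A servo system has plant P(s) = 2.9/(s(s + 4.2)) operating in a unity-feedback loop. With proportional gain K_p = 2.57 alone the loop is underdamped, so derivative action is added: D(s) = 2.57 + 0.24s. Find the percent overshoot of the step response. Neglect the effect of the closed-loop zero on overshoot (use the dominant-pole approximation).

Forward path: (2.57 + 0.24s)·2.9/(s(s+4.2)). The closed-loop characteristic equation is s² + (4.2 + 2.9·0.24)s + 2.9·2.57 = 0.
That is s² + 4.896s + 7.453 = 0, so ω_n = 2.73 rad/s and ζ = 4.896/(2·2.73) = 0.8967.
%OS = 100·exp(−πζ/√(1−ζ²)) = 0.172%.

0.172%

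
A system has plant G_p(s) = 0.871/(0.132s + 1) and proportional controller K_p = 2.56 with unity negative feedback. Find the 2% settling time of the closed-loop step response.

Closed loop: T(s) = K_p·G_p/(1+K_p·G_p) = 2.23/(0.132s + 1 + 2.23), with pole at s = −(1 + 2.23)/0.132 = −24.47.
τ = 1/24.47 = 0.04087 s, so 2% settling time ≈ 4τ = 0.163 s.

T_s ≈ 0.163 s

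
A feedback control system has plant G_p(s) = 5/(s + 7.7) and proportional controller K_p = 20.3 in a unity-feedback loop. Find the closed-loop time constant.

τ = 0.00916 s

Closed-loop transfer function: T(s) = K_p·G_p(s)/(1 + K_p·G_p(s)) = 101.5/(s + 7.7 + 101.5) = 101.5/(s + 109.2).
Time constant τ = 1/109.2 = 0.00916 s.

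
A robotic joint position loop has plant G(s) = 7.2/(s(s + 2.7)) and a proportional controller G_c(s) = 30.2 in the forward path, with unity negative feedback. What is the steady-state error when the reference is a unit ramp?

The loop has one pole at the origin (type 1). Velocity error constant K_v = lim_{s→0} s·G_c(s)G(s) = 30.2·7.2/2.7 = 80.53.
Steady-state error to a unit ramp: e_ss = 1/K_v = 0.0124.

0.0124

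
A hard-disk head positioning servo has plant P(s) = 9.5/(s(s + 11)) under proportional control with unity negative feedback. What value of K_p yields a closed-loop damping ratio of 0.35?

Closed-loop characteristic equation: s² + 11s + K_p·9.5 = 0.
So ω_n = √(9.5K_p) and 2ζω_n = 11, giving ζ = 11/(2√(9.5K_p)).
Setting ζ = 0.35: √(9.5K_p) = 11/(2·0.35) = 15.71, so K_p = 246.9/9.5 = 26.

K_p = 26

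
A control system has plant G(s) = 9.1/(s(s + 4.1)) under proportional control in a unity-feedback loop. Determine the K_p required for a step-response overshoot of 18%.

From %OS = 100·exp(−πζ/√(1−ζ²)) = 18%, ζ = −ln(0.18)/√(π²+ln²(0.18)) = 0.4791.
Characteristic equation s² + 4.1s + 9.1K_p = 0 gives ζ = 4.1/(2√(9.1K_p)).
Setting ζ = 0.4791: √(9.1K_p) = 4.1/(2·0.4791) = 4.279, so K_p = 18.31/9.1 = 2.01.

K_p = 2.01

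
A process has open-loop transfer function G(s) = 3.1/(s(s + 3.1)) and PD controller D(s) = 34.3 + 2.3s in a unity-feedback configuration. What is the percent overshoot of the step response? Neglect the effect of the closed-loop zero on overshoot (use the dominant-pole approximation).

Forward path: (34.3 + 2.3s)·3.1/(s(s+3.1)). The closed-loop characteristic equation is s² + (3.1 + 3.1·2.3)s + 3.1·34.3 = 0.
That is s² + 10.23s + 106.3 = 0, so ω_n = 10.31 rad/s and ζ = 10.23/(2·10.31) = 0.496.
%OS = 100·exp(−πζ/√(1−ζ²)) = 16.6%.

16.6%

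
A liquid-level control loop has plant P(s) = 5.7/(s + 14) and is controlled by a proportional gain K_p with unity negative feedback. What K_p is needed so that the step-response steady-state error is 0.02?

Steady-state error for a unit step on this type-0 loop is 1/(1 + K_p·P(0)).
P(0) = 0.4071. Require 1/(1 + K_p·0.4071) = 0.02, so 1 + 0.4071·K_p = 50.
K_p = (50 − 1)/0.4071 = 120.

K_p = 120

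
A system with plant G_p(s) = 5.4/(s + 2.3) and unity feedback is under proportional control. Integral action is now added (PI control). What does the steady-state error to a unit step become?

Adding integral action puts a pole at s = 0 in the forward path, raising the system type to 1; a type-1 loop has zero steady-state error to a step.

0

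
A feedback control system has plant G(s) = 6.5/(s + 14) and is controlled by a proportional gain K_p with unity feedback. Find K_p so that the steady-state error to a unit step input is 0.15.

For a type-0 loop with proportional control, e_ss = 1/(1 + K_p·G(0)).
G(0) = 0.4643. Require 1/(1 + K_p·0.4643) = 0.15, so 1 + 0.4643·K_p = 6.667.
K_p = (6.667 − 1)/0.4643 = 12.2.

K_p = 12.2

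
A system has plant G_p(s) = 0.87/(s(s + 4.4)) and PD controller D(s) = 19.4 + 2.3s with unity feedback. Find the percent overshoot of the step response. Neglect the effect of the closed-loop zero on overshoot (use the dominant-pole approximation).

2.02%

Forward path: (19.4 + 2.3s)·0.87/(s(s+4.4)). The closed-loop characteristic equation is s² + (4.4 + 0.87·2.3)s + 0.87·19.4 = 0.
That is s² + 6.401s + 16.88 = 0, so ω_n = 4.108 rad/s and ζ = 6.401/(2·4.108) = 0.779.
%OS = 100·exp(−πζ/√(1−ζ²)) = 2.02%.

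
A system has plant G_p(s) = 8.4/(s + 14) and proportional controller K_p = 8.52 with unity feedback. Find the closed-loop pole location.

Closed-loop transfer function: T(s) = K_p·G_p(s)/(1 + K_p·G_p(s)) = 71.57/(s + 14 + 71.57) = 71.57/(s + 85.57).
The closed-loop pole is at s = −85.57.

s = -85.57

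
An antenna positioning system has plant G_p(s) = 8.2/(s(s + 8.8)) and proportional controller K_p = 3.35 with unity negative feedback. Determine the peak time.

The closed-loop denominator s² + 8.8s + 27.47 gives ω_n = √27.47 = 5.241 and ζ = 8.8/(2ω_n) = 0.8395.
Damped frequency ω_d = ω_n√(1−ζ²) = 2.848 rad/s, so peak time T_p = π/ω_d = 1.1 s.

T_p = 1.1 s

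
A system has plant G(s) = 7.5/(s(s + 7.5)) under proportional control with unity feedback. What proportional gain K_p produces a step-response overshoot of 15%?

K_p = 7.02

From %OS = 100·exp(−πζ/√(1−ζ²)) = 15%, ζ = −ln(0.15)/√(π²+ln²(0.15)) = 0.5169.
Characteristic equation s² + 7.5s + 7.5K_p = 0 gives ζ = 7.5/(2√(7.5K_p)).
Setting ζ = 0.5169: √(7.5K_p) = 7.5/(2·0.5169) = 7.254, so K_p = 52.63/7.5 = 7.02.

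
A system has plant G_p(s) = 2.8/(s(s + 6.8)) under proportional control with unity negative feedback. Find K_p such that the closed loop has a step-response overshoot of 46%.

From %OS = 100·exp(−πζ/√(1−ζ²)) = 46%, ζ = −ln(0.46)/√(π²+ln²(0.46)) = 0.24.
Characteristic equation s² + 6.8s + 2.8K_p = 0 gives ζ = 6.8/(2√(2.8K_p)).
Setting ζ = 0.24: √(2.8K_p) = 6.8/(2·0.24) = 14.17, so K_p = 200.8/2.8 = 71.7.

K_p = 71.7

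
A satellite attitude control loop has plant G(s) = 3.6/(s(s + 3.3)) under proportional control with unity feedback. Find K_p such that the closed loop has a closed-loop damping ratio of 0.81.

Closed-loop characteristic equation: s² + 3.3s + K_p·3.6 = 0.
So ω_n = √(3.6K_p) and 2ζω_n = 3.3, giving ζ = 3.3/(2√(3.6K_p)).
Setting ζ = 0.81: √(3.6K_p) = 3.3/(2·0.81) = 2.037, so K_p = 4.15/3.6 = 1.15.

K_p = 1.15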